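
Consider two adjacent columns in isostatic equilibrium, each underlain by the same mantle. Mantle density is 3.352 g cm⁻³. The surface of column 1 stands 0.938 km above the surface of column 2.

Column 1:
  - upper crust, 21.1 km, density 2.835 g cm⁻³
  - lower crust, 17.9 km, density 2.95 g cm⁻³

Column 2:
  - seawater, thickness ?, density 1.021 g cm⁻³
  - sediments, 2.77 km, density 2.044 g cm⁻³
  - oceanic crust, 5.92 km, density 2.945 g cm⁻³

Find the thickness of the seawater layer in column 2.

3.83 km

Take the compensation level at the base of the deeper column (depth z_c below the surface of column 1) and equate Σ ρ_i t_i down to z_c; mantle fills any gap and the z_c terms cancel.
Column 1: 21.1×2.835 + 17.9×2.95 + (z_c − 39)×3.352
Column 2: 0.938×0 + x×1.021 + 2.77×2.044 + 5.92×2.945 + (z_c − 0.938 − 8.69 − x)×3.352
The z_c×3.352 term appears on both sides and cancels. Collect the known terms of each column as K = Σ(ρt)_known − 3.352 × (depth of known layers): K_1 = 112.6235 − 3.352×39 = −18.1045; K_2 = 23.09628 − 3.352×(0.938 + 8.69) = −9.176776.
Balance: K_1 = K_2 − x×(3.352 − 1.021), so x = (K_2 − K_1)/(3.352 − 1.021) = 8.92772/2.331 = 3.83 km.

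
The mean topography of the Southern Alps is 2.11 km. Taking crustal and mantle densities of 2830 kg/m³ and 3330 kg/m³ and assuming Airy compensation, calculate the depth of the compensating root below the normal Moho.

Equating mass per unit area of the two columns: the weight of the topography is balanced by the buoyancy of the root, ρ_c h = (ρ_m − ρ_c) r.
r = h · ρ_c / (ρ_m − ρ_c) = 2.11 km × 2830 / (3330 − 2830) = 11.9 km.

11.9 km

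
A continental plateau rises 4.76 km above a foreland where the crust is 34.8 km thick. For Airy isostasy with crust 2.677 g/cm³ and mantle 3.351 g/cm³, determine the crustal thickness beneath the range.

58.5 km

Root depth r = h ρ_c / (ρ_m − ρ_c) = 4.76 km × 2.677 / 0.674 = 18.91 km.
Total thickness = T + h + r = 34.8 km + 4.76 km + 18.91 km = 58.5 km.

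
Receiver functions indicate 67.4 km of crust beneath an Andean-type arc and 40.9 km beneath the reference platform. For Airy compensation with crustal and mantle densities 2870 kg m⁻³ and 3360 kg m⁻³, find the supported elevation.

3.86 km

Excess crust Δ = 67.4 km − 40.9 km = 26.5 km, split between elevation h and root r with h + r = Δ.
Airy balance ρ_c h = (ρ_m − ρ_c) r gives r = h ρ_c/(ρ_m − ρ_c), so h (1 + ρ_c/(ρ_m − ρ_c)) = Δ, i.e. h = Δ (ρ_m − ρ_c)/ρ_m.
h = 26.5 km × 490/3360 = 3.86 km.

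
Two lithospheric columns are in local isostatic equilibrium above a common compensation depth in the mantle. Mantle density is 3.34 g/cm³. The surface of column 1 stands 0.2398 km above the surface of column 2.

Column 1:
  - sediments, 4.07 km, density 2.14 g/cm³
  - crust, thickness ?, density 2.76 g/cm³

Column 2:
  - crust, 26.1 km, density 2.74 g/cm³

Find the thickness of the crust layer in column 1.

20 km

Take the compensation level at the base of the deeper column (depth z_c below the surface of column 1) and equate Σ ρ_i t_i down to z_c; mantle fills any gap and the z_c terms cancel.
Column 1: 4.07×2.14 + x×2.76 + (z_c − 4.07 − x)×3.34
Column 2: 0.2398×0 + 26.1×2.74 + (z_c − 0.2398 − 26.1)×3.34
The z_c×3.34 term appears on both sides and cancels. Collect the known terms of each column as K = Σ(ρt)_known − 3.34 × (depth of known layers): K_1 = 8.7098 − 3.34×4.07 = −4.884; K_2 = 71.514 − 3.34×(0.2398 + 26.1) = −16.460932.
Balance: K_1 − x×(3.34 − 2.76) = K_2, so x = (K_1 − K_2)/(3.34 − 2.76) = 11.5769/0.58 = 20 km.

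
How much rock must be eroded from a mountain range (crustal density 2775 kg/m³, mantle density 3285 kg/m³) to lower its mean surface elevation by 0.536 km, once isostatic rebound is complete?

3.45 km

Net drop Δ = e − u = e − e ρ_c/ρ_m = e (ρ_m − ρ_c)/ρ_m.
e = Δ ρ_m/(ρ_m − ρ_c) = 0.536 km × 3285/510 = 3.45 km.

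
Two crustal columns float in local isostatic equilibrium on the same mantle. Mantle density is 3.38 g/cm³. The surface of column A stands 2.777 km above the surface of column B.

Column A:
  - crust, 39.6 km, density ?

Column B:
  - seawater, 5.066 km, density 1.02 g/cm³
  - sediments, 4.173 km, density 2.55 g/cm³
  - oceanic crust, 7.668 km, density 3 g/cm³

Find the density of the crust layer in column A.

2.68 g/cm³

Take the compensation level at the base of the deeper column (depth z_c below the surface of column A) and equate Σ ρ_i t_i down to z_c; mantle fills any gap and the z_c terms cancel.
Column A: 39.6×ρ + (z_c − 39.6)×3.38
Column B: 2.777×0 + 5.066×1.02 + 4.173×2.55 + 7.668×3 + (z_c − 2.777 − 16.907)×3.38
The z_c×3.38 term appears on both sides and cancels. Collect the known terms of each column as K = Σ(ρt)_known − 3.38 × (depth of known layers): K_A = 0 − 3.38×39.6 = −133.848; K_B = 38.81247 − 3.38×(2.777 + 16.907) = −27.71945.
Balance: K_A + 39.6×ρ = K_B, so ρ = (K_B − K_A)/39.6 = 106.129/39.6 = 2.68 g/cm³.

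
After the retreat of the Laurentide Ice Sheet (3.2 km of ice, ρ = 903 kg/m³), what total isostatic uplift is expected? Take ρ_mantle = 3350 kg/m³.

Removing the load lets mantle flow back in; uplift u satisfies ρ_ice t = ρ_m u.
u = t ρ_ice/ρ_m = 3.2 km × 903/3350 = 0.863 km.

0.863 km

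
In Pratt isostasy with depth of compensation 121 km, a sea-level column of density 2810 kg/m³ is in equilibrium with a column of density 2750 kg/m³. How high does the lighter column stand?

2.64 km

ρ_ref D = ρ (D + h) → h = D (ρ_ref − ρ)/ρ.
h = 121 km × (2810 − 2750)/2750 = 2.64 km.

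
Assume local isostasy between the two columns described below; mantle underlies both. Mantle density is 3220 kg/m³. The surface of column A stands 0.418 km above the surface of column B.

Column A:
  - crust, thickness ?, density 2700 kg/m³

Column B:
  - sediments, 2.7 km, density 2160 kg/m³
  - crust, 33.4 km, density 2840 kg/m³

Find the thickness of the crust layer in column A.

Take the compensation level at the base of the deeper column (depth z_c below the surface of column A) and equate Σ ρ_i t_i down to z_c; mantle fills any gap and the z_c terms cancel.
Column A: x×2700 + (z_c − 0 − x)×3220
Column B: 0.418×0 + 2.7×2160 + 33.4×2840 + (z_c − 0.418 − 36.1)×3220
The z_c×3220 term appears on both sides and cancels. Collect the known terms of each column as K = Σ(ρt)_known − 3220 × (depth of known layers): K_A = 0 − 3220×0 = 0; K_B = 100688 − 3220×(0.418 + 36.1) = −16899.96.
Balance: K_A − x×(3220 − 2700) = K_B, so x = (K_A − K_B)/(3220 − 2700) = 16900/520 = 32.5 km.

32.5 km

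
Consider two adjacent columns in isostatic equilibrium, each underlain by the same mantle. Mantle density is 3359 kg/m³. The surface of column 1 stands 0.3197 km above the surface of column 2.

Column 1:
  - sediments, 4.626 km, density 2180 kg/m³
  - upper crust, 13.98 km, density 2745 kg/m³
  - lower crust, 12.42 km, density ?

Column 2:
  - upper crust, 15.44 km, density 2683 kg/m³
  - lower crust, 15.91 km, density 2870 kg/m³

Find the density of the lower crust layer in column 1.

Take the compensation level at the base of the deeper column (depth z_c below the surface of column 1) and equate Σ ρ_i t_i down to z_c; mantle fills any gap and the z_c terms cancel.
Column 1: 4.626×2180 + 13.98×2745 + 12.42×ρ + (z_c − 31.026)×3359
Column 2: 0.3197×0 + 15.44×2683 + 15.91×2870 + (z_c − 0.3197 − 31.35)×3359
The z_c×3359 term appears on both sides and cancels. Collect the known terms of each column as K = Σ(ρt)_known − 3359 × (depth of known layers): K_1 = 48459.78 − 3359×31.026 = −55756.554; K_2 = 87087.22 − 3359×(0.3197 + 31.35) = −19291.3023.
Balance: K_1 + 12.42×ρ = K_2, so ρ = (K_2 − K_1)/12.42 = 36465.3/12.42 = 2940 kg/m³.

2940 kg/m³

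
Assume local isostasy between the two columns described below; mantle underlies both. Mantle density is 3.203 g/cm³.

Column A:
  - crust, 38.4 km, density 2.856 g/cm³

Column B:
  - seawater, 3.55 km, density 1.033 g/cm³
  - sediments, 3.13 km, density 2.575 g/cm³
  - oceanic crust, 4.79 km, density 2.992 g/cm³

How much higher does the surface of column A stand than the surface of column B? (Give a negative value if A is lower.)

0.826 km

For any compensation level in the mantle, the mantle terms cancel and isostasy reduces to e = (Σt_A − Σt_B) − (Σ(ρt)_A − Σ(ρt)_B) / ρ_m.
Σt_A = 38.4 km; Σt_B = 11.47 km; Σ(ρt)_A = 109.6704; Σ(ρt)_B = 26.05858 (in km·g/cm³).
e = (38.4 − 11.47) − (109.6704 − 26.05858) / 3.203 = 0.826 km.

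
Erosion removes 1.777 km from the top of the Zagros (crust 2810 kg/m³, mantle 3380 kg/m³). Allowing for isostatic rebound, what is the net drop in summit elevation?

Rebound u = e ρ_c/ρ_m = 1.777 km × 2810/3380 = 1.477 km.
Net surface drop = e − u = 1.777 km − 1.477 km = e (ρ_m − ρ_c)/ρ_m = 0.3 km.

0.3 km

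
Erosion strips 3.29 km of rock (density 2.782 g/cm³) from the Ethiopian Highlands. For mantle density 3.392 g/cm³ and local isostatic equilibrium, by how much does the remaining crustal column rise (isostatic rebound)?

2.7 km

Unloading: uplift u = e ρ_c/ρ_m = 3.29 km × 2.782/3.392 = 2.7 km.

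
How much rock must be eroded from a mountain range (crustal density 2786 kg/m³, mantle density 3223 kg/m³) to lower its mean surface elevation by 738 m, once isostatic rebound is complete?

Net drop Δ = e − u = e − e ρ_c/ρ_m = e (ρ_m − ρ_c)/ρ_m.
e = Δ ρ_m/(ρ_m − ρ_c) = 738 m × 3223/437 = 5440 m.

5440 m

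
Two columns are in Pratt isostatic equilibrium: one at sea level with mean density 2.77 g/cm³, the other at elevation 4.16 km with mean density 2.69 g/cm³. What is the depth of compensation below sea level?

140 km

ρ_ref D = ρ (D + h) → D (ρ_ref − ρ) = ρ h.
D = ρ h/(ρ_ref − ρ) = 2.69 × 4.16 km/(2.77 − 2.69) = 140 km.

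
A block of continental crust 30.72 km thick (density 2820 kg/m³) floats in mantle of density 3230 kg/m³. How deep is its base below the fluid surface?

Draft d = t ρ_obj/ρ_fluid = 30.72 km × 2820/3230 = 26.8 km.

26.8 km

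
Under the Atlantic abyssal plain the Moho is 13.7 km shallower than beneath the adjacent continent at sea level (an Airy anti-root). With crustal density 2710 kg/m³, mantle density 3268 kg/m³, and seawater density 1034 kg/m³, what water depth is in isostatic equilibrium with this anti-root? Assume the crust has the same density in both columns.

Replacing a thickness d of crust by seawater at the top must be balanced by replacing crust with mantle at the base: d (ρ_c − ρ_w) = a (ρ_m − ρ_c).
d = a (ρ_m − ρ_c)/(ρ_c − ρ_w) = 13.7 km × 558/1676 = 4.56 km.

4.56 km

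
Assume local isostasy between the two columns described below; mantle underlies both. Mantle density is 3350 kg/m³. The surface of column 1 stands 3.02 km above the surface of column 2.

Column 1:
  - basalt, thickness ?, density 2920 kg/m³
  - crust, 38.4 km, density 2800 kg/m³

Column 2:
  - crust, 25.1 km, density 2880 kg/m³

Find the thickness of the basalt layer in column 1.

1.85 km

Take the compensation level at the base of the deeper column (depth z_c below the surface of column 1) and equate Σ ρ_i t_i down to z_c; mantle fills any gap and the z_c terms cancel.
Column 1: x×2920 + 38.4×2800 + (z_c − 38.4 − x)×3350
Column 2: 3.02×0 + 25.1×2880 + (z_c − 3.02 − 25.1)×3350
The z_c×3350 term appears on both sides and cancels. Collect the known terms of each column as K = Σ(ρt)_known − 3350 × (depth of known layers): K_1 = 107520 − 3350×38.4 = −21120; K_2 = 72288 − 3350×(3.02 + 25.1) = −21914.
Balance: K_1 − x×(3350 − 2920) = K_2, so x = (K_1 − K_2)/(3350 − 2920) = 794/430 = 1.85 km.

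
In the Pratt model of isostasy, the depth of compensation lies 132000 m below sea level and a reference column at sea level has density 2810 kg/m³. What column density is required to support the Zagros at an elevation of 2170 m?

Pratt balance: ρ_ref D = ρ (D + h).
ρ = ρ_ref D/(D + h) = 2810 × 132000 m/(132000 m + 2170 m) = 2760 kg/m³.

2760 kg/m³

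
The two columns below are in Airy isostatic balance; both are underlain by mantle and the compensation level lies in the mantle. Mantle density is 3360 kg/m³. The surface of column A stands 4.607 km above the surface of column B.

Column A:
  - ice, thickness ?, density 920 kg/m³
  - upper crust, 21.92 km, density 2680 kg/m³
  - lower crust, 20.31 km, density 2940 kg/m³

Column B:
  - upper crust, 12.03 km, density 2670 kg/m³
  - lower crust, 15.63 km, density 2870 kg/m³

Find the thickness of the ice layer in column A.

Take the compensation level at the base of the deeper column (depth z_c below the surface of column A) and equate Σ ρ_i t_i down to z_c; mantle fills any gap and the z_c terms cancel.
Column A: x×920 + 21.92×2680 + 20.31×2940 + (z_c − 42.23 − x)×3360
Column B: 4.607×0 + 12.03×2670 + 15.63×2870 + (z_c − 4.607 − 27.66)×3360
The z_c×3360 term appears on both sides and cancels. Collect the known terms of each column as K = Σ(ρt)_known − 3360 × (depth of known layers): K_A = 118457 − 3360×42.23 = −23435.8; K_B = 76978.2 − 3360×(4.607 + 27.66) = −31438.92.
Balance: K_A − x×(3360 − 920) = K_B, so x = (K_A − K_B)/(3360 − 920) = 8003.12/2440 = 3.28 km.

3.28 km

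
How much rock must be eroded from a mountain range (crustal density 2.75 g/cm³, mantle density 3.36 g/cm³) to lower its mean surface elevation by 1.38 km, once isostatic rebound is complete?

Net drop Δ = e − u = e − e ρ_c/ρ_m = e (ρ_m − ρ_c)/ρ_m.
e = Δ ρ_m/(ρ_m − ρ_c) = 1.38 km × 3.36/0.61 = 7.6 km.

7.6 km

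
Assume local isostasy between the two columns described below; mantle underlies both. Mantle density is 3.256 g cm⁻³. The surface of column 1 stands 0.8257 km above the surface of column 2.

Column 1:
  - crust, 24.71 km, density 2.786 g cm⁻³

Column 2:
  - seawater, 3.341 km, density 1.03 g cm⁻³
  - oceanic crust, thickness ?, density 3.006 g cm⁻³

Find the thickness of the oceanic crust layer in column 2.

5.95 km

Take the compensation level at the base of the deeper column (depth z_c below the surface of column 1) and equate Σ ρ_i t_i down to z_c; mantle fills any gap and the z_c terms cancel.
Column 1: 24.71×2.786 + (z_c − 24.71)×3.256
Column 2: 0.8257×0 + 3.341×1.03 + x×3.006 + (z_c − 0.8257 − 3.341 − x)×3.256
The z_c×3.256 term appears on both sides and cancels. Collect the known terms of each column as K = Σ(ρt)_known − 3.256 × (depth of known layers): K_1 = 68.84206 − 3.256×24.71 = −11.6137; K_2 = 3.44123 − 3.256×(0.8257 + 3.341) = −10.1255452.
Balance: K_1 = K_2 − x×(3.256 − 3.006), so x = (K_2 − K_1)/(3.256 − 3.006) = 1.48815/0.25 = 5.95 km.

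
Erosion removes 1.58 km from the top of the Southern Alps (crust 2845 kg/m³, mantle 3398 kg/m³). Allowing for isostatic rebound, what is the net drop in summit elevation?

0.257 km

Rebound u = e ρ_c/ρ_m = 1.58 km × 2845/3398 = 1.323 km.
Net surface drop = e − u = 1.58 km − 1.323 km = e (ρ_m − ρ_c)/ρ_m = 0.257 km.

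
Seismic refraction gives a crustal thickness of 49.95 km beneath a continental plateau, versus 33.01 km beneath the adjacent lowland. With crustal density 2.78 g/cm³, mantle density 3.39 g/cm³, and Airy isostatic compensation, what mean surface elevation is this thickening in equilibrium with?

3.05 km

Excess crust Δ = 49.95 km − 33.01 km = 16.94 km, split between elevation h and root r with h + r = Δ.
Airy balance ρ_c h = (ρ_m − ρ_c) r gives r = h ρ_c/(ρ_m − ρ_c), so h (1 + ρ_c/(ρ_m − ρ_c)) = Δ, i.e. h = Δ (ρ_m − ρ_c)/ρ_m.
h = 16.94 km × 0.61/3.39 = 3.05 km.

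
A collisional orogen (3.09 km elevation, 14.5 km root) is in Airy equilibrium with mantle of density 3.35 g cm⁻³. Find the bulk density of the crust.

ρ_c h = (ρ_m − ρ_c) r → ρ_c (h + r) = ρ_m r → ρ_c = ρ_m r / (h + r).
ρ_c = 3.35 × 14.5 km / (3.09 km + 14.5 km) = 2.76 g cm⁻³.

2.76 g cm⁻³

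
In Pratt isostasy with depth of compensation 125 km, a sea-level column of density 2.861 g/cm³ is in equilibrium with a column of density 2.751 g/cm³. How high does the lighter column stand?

ρ_ref D = ρ (D + h) → h = D (ρ_ref − ρ)/ρ.
h = 125 km × (2.861 − 2.751)/2.751 = 5 km.

5 km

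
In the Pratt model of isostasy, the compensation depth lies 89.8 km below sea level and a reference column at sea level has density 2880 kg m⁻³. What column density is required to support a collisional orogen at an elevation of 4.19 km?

Pratt balance: ρ_ref D = ρ (D + h).
ρ = ρ_ref D/(D + h) = 2880 × 89.8 km/(89.8 km + 4.19 km) = 2750 kg m⁻³.

2750 kg m⁻³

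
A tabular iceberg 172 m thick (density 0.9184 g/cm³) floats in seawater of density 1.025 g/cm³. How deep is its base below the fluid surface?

154 m

Draft d = t ρ_obj/ρ_fluid = 172 m × 0.9184/1.025 = 154 m.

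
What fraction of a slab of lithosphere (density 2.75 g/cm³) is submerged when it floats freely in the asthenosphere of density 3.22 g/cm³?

85.4%

Submerged fraction = ρ_obj/ρ_fluid = 2.75/3.22 = 85.4%.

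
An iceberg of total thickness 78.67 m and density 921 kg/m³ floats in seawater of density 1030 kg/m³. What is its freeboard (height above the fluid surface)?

8.33 m

Floating equilibrium: submerged depth d = t ρ_obj/ρ_fluid = 78.67 m × 921/1030 = 70.34 m.
Freeboard = t − d = 78.67 m − 70.34 m = 8.33 m.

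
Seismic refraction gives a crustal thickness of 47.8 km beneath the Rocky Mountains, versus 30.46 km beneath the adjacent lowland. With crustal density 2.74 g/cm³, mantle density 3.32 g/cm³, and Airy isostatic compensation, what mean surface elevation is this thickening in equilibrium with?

3.03 km

Excess crust Δ = 47.8 km − 30.46 km = 17.34 km, split between elevation h and root r with h + r = Δ.
Airy balance ρ_c h = (ρ_m − ρ_c) r gives r = h ρ_c/(ρ_m − ρ_c), so h (1 + ρ_c/(ρ_m − ρ_c)) = Δ, i.e. h = Δ (ρ_m − ρ_c)/ρ_m.
h = 17.34 km × 0.58/3.32 = 3.03 km.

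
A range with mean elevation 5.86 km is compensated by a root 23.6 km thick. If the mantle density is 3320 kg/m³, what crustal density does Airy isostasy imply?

ρ_c h = (ρ_m − ρ_c) r → ρ_c (h + r) = ρ_m r → ρ_c = ρ_m r / (h + r).
ρ_c = 3320 × 23.6 km / (5.86 km + 23.6 km) = 2660 kg/m³.

2660 kg/m³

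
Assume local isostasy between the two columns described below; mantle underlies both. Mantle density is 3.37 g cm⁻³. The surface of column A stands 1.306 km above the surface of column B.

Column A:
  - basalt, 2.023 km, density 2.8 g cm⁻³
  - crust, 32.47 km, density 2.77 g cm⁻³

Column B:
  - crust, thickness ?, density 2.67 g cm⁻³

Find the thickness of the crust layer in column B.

23.2 km

Take the compensation level at the base of the deeper column (depth z_c below the surface of column A) and equate Σ ρ_i t_i down to z_c; mantle fills any gap and the z_c terms cancel.
Column A: 2.023×2.8 + 32.47×2.77 + (z_c − 34.493)×3.37
Column B: 1.306×0 + x×2.67 + (z_c − 1.306 − 0 − x)×3.37
The z_c×3.37 term appears on both sides and cancels. Collect the known terms of each column as K = Σ(ρt)_known − 3.37 × (depth of known layers): K_A = 95.6063 − 3.37×34.493 = −20.63511; K_B = 0 − 3.37×(1.306 + 0) = −4.40122.
Balance: K_A = K_B − x×(3.37 − 2.67), so x = (K_B − K_A)/(3.37 − 2.67) = 16.2339/0.7 = 23.2 km.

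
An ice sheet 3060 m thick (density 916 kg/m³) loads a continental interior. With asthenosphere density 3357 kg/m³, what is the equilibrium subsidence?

In Airy isostatic equilibrium: the ice load ρ_ice t is balanced by mantle displaced below, ρ_m s.
s = t ρ_ice / ρ_m = 3060 m × 916/3357 = 835 m.

835 m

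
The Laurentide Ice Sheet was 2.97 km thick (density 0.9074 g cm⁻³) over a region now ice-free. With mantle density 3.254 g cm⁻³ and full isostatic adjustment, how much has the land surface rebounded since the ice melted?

Removing the load lets mantle flow back in; uplift u satisfies ρ_ice t = ρ_m u.
u = t ρ_ice/ρ_m = 2.97 km × 0.9074/3.254 = 0.828 km.

0.828 km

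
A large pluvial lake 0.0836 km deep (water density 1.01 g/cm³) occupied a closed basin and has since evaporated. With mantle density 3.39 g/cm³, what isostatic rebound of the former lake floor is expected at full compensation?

0.0249 km

u = d ρ_w/ρ_m = 0.0836 km × 1.01/3.39 = 0.0249 km.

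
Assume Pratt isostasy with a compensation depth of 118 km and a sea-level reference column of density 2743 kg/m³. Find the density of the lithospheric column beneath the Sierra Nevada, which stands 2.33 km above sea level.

Pratt balance: ρ_ref D = ρ (D + h).
ρ = ρ_ref D/(D + h) = 2743 × 118 km/(118 km + 2.33 km) = 2690 kg/m³.

2690 kg/m³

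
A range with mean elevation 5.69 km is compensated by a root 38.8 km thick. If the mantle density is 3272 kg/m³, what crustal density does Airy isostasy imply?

2850 kg/m³

ρ_c h = (ρ_m − ρ_c) r → ρ_c (h + r) = ρ_m r → ρ_c = ρ_m r / (h + r).
ρ_c = 3272 × 38.8 km / (5.69 km + 38.8 km) = 2850 kg/m³.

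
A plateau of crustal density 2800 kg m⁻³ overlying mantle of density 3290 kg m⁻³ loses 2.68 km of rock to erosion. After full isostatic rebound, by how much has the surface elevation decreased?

0.399 km

Rebound u = e ρ_c/ρ_m = 2.68 km × 2800/3290 = 2.281 km.
Net surface drop = e − u = 2.68 km − 2.281 km = e (ρ_m − ρ_c)/ρ_m = 0.399 km.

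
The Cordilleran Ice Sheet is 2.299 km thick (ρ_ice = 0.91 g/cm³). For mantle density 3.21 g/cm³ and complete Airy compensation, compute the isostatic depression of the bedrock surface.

0.652 km

For local isostatic compensation: the ice load ρ_ice t is balanced by mantle displaced below, ρ_m s.
s = t ρ_ice / ρ_m = 2.299 km × 0.91/3.21 = 0.652 km.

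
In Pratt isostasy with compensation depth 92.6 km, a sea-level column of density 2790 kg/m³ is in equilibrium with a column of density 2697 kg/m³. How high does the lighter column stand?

3.19 km

ρ_ref D = ρ (D + h) → h = D (ρ_ref − ρ)/ρ.
h = 92.6 km × (2790 − 2697)/2697 = 3.19 km.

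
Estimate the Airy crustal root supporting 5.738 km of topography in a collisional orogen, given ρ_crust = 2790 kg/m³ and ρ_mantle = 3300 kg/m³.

31.4 km

Balancing pressure at the compensation depth: the weight of the topography is balanced by the buoyancy of the root, ρ_c h = (ρ_m − ρ_c) r.
r = h · ρ_c / (ρ_m − ρ_c) = 5.738 km × 2790 / (3300 − 2790) = 31.4 km.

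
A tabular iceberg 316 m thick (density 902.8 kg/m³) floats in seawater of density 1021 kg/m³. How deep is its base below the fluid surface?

279 m

Draft d = t ρ_obj/ρ_fluid = 316 m × 902.8/1021 = 279 m.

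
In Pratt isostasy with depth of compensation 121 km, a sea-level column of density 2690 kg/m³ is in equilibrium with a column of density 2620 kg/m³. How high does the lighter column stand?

ρ_ref D = ρ (D + h) → h = D (ρ_ref − ρ)/ρ.
h = 121 km × (2690 − 2620)/2620 = 3.23 km.

3.23 km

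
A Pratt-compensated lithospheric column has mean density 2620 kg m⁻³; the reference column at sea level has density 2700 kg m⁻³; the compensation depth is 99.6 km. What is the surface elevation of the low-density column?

ρ_ref D = ρ (D + h) → h = D (ρ_ref − ρ)/ρ.
h = 99.6 km × (2700 − 2620)/2620 = 3.04 km.

3.04 km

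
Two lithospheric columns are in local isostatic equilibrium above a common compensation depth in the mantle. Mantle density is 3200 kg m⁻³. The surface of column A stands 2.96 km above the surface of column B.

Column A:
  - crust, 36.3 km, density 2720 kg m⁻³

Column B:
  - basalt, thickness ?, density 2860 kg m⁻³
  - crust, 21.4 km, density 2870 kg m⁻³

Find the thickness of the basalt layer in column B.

2.62 km

Take the compensation level at the base of the deeper column (depth z_c below the surface of column A) and equate Σ ρ_i t_i down to z_c; mantle fills any gap and the z_c terms cancel.
Column A: 36.3×2720 + (z_c − 36.3)×3200
Column B: 2.96×0 + x×2860 + 21.4×2870 + (z_c − 2.96 − 21.4 − x)×3200
The z_c×3200 term appears on both sides and cancels. Collect the known terms of each column as K = Σ(ρt)_known − 3200 × (depth of known layers): K_A = 98736 − 3200×36.3 = −17424; K_B = 61418 − 3200×(2.96 + 21.4) = −16534.
Balance: K_A = K_B − x×(3200 − 2860), so x = (K_B − K_A)/(3200 − 2860) = 890/340 = 2.62 km.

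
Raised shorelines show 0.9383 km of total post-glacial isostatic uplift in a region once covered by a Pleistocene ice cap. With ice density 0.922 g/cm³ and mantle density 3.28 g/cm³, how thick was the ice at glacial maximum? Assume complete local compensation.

3.34 km

u = t ρ_ice/ρ_m → t = u ρ_m/ρ_ice = 0.9383 km × 3.28/0.922 = 3.34 km.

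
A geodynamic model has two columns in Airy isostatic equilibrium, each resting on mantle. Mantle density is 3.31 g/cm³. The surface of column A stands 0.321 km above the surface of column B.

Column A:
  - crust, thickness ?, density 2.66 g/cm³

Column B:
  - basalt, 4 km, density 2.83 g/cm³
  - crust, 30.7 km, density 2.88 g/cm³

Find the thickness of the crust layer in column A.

24.9 km

Take the compensation level at the base of the deeper column (depth z_c below the surface of column A) and equate Σ ρ_i t_i down to z_c; mantle fills any gap and the z_c terms cancel.
Column A: x×2.66 + (z_c − 0 − x)×3.31
Column B: 0.321×0 + 4×2.83 + 30.7×2.88 + (z_c − 0.321 − 34.7)×3.31
The z_c×3.31 term appears on both sides and cancels. Collect the known terms of each column as K = Σ(ρt)_known − 3.31 × (depth of known layers): K_A = 0 − 3.31×0 = 0; K_B = 99.736 − 3.31×(0.321 + 34.7) = −16.18351.
Balance: K_A − x×(3.31 − 2.66) = K_B, so x = (K_A − K_B)/(3.31 − 2.66) = 16.1835/0.65 = 24.9 km.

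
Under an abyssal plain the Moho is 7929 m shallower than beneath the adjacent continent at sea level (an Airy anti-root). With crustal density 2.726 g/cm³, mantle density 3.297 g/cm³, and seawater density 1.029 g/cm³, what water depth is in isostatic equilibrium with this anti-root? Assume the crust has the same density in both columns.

2670 m

Replacing a thickness d of crust by seawater at the top must be balanced by replacing crust with mantle at the base: d (ρ_c − ρ_w) = a (ρ_m − ρ_c).
d = a (ρ_m − ρ_c)/(ρ_c − ρ_w) = 7929 m × 0.571/1.697 = 2670 m.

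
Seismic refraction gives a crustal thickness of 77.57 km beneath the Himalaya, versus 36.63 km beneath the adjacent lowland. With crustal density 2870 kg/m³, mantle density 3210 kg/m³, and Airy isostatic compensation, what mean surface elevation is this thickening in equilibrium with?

4.34 km

Excess crust Δ = 77.57 km − 36.63 km = 40.94 km, split between elevation h and root r with h + r = Δ.
Airy balance ρ_c h = (ρ_m − ρ_c) r gives r = h ρ_c/(ρ_m − ρ_c), so h (1 + ρ_c/(ρ_m − ρ_c)) = Δ, i.e. h = Δ (ρ_m − ρ_c)/ρ_m.
h = 40.94 km × 340/3210 = 4.34 km.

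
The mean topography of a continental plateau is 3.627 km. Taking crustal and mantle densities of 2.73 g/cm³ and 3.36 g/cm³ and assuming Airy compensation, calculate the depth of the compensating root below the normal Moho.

15.7 km

For local isostatic compensation: the weight of the topography is balanced by the buoyancy of the root, ρ_c h = (ρ_m − ρ_c) r.
r = h · ρ_c / (ρ_m − ρ_c) = 3.627 km × 2.73 / (3.36 − 2.73) = 15.7 km.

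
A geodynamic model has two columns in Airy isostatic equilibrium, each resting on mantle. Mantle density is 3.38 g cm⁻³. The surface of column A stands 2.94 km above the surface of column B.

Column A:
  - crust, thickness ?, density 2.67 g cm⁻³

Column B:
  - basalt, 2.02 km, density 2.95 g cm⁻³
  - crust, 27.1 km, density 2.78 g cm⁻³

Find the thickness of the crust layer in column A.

38.1 km

Take the compensation level at the base of the deeper column (depth z_c below the surface of column A) and equate Σ ρ_i t_i down to z_c; mantle fills any gap and the z_c terms cancel.
Column A: x×2.67 + (z_c − 0 − x)×3.38
Column B: 2.94×0 + 2.02×2.95 + 27.1×2.78 + (z_c − 2.94 − 29.12)×3.38
The z_c×3.38 term appears on both sides and cancels. Collect the known terms of each column as K = Σ(ρt)_known − 3.38 × (depth of known layers): K_A = 0 − 3.38×0 = 0; K_B = 81.297 − 3.38×(2.94 + 29.12) = −27.0658.
Balance: K_A − x×(3.38 − 2.67) = K_B, so x = (K_A − K_B)/(3.38 − 2.67) = 27.0658/0.71 = 38.1 km.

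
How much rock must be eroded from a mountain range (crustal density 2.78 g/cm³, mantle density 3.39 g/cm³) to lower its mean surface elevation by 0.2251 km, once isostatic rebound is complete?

1.25 km

Net drop Δ = e − u = e − e ρ_c/ρ_m = e (ρ_m − ρ_c)/ρ_m.
e = Δ ρ_m/(ρ_m − ρ_c) = 0.2251 km × 3.39/0.61 = 1.25 km.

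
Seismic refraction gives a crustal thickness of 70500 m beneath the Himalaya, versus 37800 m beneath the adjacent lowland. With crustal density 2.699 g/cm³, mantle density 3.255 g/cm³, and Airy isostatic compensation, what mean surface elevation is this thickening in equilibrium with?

Excess crust Δ = 70500 m − 37800 m = 32700 m, split between elevation h and root r with h + r = Δ.
Airy balance ρ_c h = (ρ_m − ρ_c) r gives r = h ρ_c/(ρ_m − ρ_c), so h (1 + ρ_c/(ρ_m − ρ_c)) = Δ, i.e. h = Δ (ρ_m − ρ_c)/ρ_m.
h = 32700 m × 0.556/3.255 = 5590 m.

5590 m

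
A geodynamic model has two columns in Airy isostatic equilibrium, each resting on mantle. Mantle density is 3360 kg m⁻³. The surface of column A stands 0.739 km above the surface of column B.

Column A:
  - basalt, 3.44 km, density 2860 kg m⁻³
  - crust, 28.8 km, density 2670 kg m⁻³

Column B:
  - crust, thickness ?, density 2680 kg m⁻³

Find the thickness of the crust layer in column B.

28.1 km

Take the compensation level at the base of the deeper column (depth z_c below the surface of column A) and equate Σ ρ_i t_i down to z_c; mantle fills any gap and the z_c terms cancel.
Column A: 3.44×2860 + 28.8×2670 + (z_c − 32.24)×3360
Column B: 0.739×0 + x×2680 + (z_c − 0.739 − 0 − x)×3360
The z_c×3360 term appears on both sides and cancels. Collect the known terms of each column as K = Σ(ρt)_known − 3360 × (depth of known layers): K_A = 86734.4 − 3360×32.24 = −21592; K_B = 0 − 3360×(0.739 + 0) = −2483.04.
Balance: K_A = K_B − x×(3360 − 2680), so x = (K_B − K_A)/(3360 − 2680) = 19109/680 = 28.1 km.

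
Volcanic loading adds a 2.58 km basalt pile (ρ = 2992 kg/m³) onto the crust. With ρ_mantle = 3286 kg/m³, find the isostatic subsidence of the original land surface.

2.35 km

Subaerial loading: s = t ρ_load / ρ_m.
s = 2.58 km × 2992/3286 = 2.35 km.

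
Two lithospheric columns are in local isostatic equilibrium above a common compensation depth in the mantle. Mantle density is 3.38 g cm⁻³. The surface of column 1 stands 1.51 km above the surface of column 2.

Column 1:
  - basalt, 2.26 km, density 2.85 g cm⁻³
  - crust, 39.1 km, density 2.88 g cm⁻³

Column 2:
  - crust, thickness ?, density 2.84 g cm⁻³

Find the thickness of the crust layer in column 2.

Take the compensation level at the base of the deeper column (depth z_c below the surface of column 1) and equate Σ ρ_i t_i down to z_c; mantle fills any gap and the z_c terms cancel.
Column 1: 2.26×2.85 + 39.1×2.88 + (z_c − 41.36)×3.38
Column 2: 1.51×0 + x×2.84 + (z_c − 1.51 − 0 − x)×3.38
The z_c×3.38 term appears on both sides and cancels. Collect the known terms of each column as K = Σ(ρt)_known − 3.38 × (depth of known layers): K_1 = 119.049 − 3.38×41.36 = −20.7478; K_2 = 0 − 3.38×(1.51 + 0) = −5.1038.
Balance: K_1 = K_2 − x×(3.38 − 2.84), so x = (K_2 − K_1)/(3.38 − 2.84) = 15.644/0.54 = 29 km.

29 km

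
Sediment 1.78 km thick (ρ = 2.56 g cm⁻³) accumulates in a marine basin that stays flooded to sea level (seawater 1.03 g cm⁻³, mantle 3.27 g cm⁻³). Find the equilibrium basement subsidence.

Submarine loading: the sediment displaces seawater, and the subsidence is in turn flooded, so s (ρ_m − ρ_w) = t (ρ_sed − ρ_w).
s = 1.78 km × (2.56 − 1.03) / (3.27 − 1.03) = 1.22 km.

1.22 km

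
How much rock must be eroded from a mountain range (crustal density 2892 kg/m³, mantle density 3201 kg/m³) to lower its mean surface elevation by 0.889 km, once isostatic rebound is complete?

Net drop Δ = e − u = e − e ρ_c/ρ_m = e (ρ_m − ρ_c)/ρ_m.
e = Δ ρ_m/(ρ_m − ρ_c) = 0.889 km × 3201/309 = 9.21 km.

9.21 km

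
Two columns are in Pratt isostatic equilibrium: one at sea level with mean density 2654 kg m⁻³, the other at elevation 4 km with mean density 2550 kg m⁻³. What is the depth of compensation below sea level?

ρ_ref D = ρ (D + h) → D (ρ_ref − ρ) = ρ h.
D = ρ h/(ρ_ref − ρ) = 2550 × 4 km/(2654 − 2550) = 98.1 km.

98.1 km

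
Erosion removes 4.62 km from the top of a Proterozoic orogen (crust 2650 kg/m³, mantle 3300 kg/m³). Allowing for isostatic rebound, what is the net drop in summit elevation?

0.91 km

Rebound u = e ρ_c/ρ_m = 4.62 km × 2650/3300 = 3.71 km.
Net surface drop = e − u = 4.62 km − 3.71 km = e (ρ_m − ρ_c)/ρ_m = 0.91 km.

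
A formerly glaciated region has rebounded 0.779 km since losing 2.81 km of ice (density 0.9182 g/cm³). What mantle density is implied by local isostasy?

ρ_m = ρ_ice t / u = 0.9182 × 2.81 km/0.779 km = 3.31 g/cm³.

3.31 g/cm³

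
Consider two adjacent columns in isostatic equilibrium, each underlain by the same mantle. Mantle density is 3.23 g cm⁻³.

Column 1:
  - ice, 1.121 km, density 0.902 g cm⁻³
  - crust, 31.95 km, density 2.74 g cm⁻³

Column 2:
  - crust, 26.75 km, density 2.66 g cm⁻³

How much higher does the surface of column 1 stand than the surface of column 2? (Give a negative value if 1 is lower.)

For any compensation level in the mantle, the mantle terms cancel and isostasy reduces to e = (Σt_1 − Σt_2) − (Σ(ρt)_1 − Σ(ρt)_2) / ρ_m.
Σt_1 = 33.071 km; Σt_2 = 26.75 km; Σ(ρt)_1 = 88.554142; Σ(ρt)_2 = 71.155 (in km·g cm⁻³).
e = (33.071 − 26.75) − (88.554142 − 71.155) / 3.23 = 0.934 km.

0.934 km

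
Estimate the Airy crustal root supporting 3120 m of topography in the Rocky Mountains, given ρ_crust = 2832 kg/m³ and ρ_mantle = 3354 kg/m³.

16900 m

Isostatic balance requires: the weight of the topography is balanced by the buoyancy of the root, ρ_c h = (ρ_m − ρ_c) r.
r = h · ρ_c / (ρ_m − ρ_c) = 3120 m × 2832 / (3354 − 2832) = 16900 m.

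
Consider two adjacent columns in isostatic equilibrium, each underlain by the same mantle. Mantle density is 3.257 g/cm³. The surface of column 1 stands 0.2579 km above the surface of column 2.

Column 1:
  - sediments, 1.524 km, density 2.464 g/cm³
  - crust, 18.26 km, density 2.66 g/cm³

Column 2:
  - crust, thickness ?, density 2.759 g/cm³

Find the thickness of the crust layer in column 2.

22.6 km

Take the compensation level at the base of the deeper column (depth z_c below the surface of column 1) and equate Σ ρ_i t_i down to z_c; mantle fills any gap and the z_c terms cancel.
Column 1: 1.524×2.464 + 18.26×2.66 + (z_c − 19.784)×3.257
Column 2: 0.2579×0 + x×2.759 + (z_c − 0.2579 − 0 − x)×3.257
The z_c×3.257 term appears on both sides and cancels. Collect the known terms of each column as K = Σ(ρt)_known − 3.257 × (depth of known layers): K_1 = 52.326736 − 3.257×19.784 = −12.109752; K_2 = 0 − 3.257×(0.2579 + 0) = −0.8399803.
Balance: K_1 = K_2 − x×(3.257 − 2.759), so x = (K_2 − K_1)/(3.257 − 2.759) = 11.2698/0.498 = 22.6 km.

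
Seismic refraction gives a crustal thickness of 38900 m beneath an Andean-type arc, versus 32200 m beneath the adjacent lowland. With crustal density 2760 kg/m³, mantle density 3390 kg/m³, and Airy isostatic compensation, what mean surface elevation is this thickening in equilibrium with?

Excess crust Δ = 38900 m − 32200 m = 6700 m, split between elevation h and root r with h + r = Δ.
Airy balance ρ_c h = (ρ_m − ρ_c) r gives r = h ρ_c/(ρ_m − ρ_c), so h (1 + ρ_c/(ρ_m − ρ_c)) = Δ, i.e. h = Δ (ρ_m − ρ_c)/ρ_m.
h = 6700 m × 630/3390 = 1250 m.

1250 m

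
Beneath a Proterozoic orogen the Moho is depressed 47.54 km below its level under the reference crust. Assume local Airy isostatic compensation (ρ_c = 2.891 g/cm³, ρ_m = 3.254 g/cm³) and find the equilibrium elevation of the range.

5.97 km

Balancing pressure at the compensation depth: ρ_c h = (ρ_m − ρ_c) r.
h = r (ρ_m − ρ_c) / ρ_c = 47.54 km × (3.254 − 2.891) / 2.891 = 5.97 km.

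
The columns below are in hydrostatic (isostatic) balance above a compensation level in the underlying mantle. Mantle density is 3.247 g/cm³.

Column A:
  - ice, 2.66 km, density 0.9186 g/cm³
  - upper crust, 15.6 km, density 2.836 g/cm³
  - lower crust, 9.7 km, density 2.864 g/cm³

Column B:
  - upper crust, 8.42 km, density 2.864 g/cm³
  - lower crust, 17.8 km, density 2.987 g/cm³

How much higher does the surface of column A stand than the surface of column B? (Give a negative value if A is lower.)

2.61 km

For any compensation level in the mantle, the mantle terms cancel and isostasy reduces to e = (Σt_A − Σt_B) − (Σ(ρt)_A − Σ(ρt)_B) / ρ_m.
Σt_A = 27.96 km; Σt_B = 26.22 km; Σ(ρt)_A = 74.465876; Σ(ρt)_B = 77.28348 (in km·g/cm³).
e = (27.96 − 26.22) − (74.465876 − 77.28348) / 3.247 = 2.61 km.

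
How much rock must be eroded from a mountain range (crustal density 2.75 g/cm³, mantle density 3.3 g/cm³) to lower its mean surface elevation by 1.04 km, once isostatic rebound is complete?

6.24 km

Net drop Δ = e − u = e − e ρ_c/ρ_m = e (ρ_m − ρ_c)/ρ_m.
e = Δ ρ_m/(ρ_m − ρ_c) = 1.04 km × 3.3/0.55 = 6.24 km.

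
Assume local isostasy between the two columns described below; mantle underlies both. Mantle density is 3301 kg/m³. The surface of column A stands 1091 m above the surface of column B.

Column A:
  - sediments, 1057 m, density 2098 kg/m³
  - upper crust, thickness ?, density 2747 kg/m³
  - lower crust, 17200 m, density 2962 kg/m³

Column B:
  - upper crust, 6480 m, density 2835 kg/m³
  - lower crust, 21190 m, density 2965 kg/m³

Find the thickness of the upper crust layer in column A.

Take the compensation level at the base of the deeper column (depth z_c below the surface of column A) and equate Σ ρ_i t_i down to z_c; mantle fills any gap and the z_c terms cancel.
Column A: 1057×2098 + x×2747 + 17200×2962 + (z_c − 18257 − x)×3301
Column B: 1091×0 + 6480×2835 + 21190×2965 + (z_c − 1091 − 27670)×3301
The z_c×3301 term appears on both sides and cancels. Collect the known terms of each column as K = Σ(ρt)_known − 3301 × (depth of known layers): K_A = 53163986 − 3301×18257 = −7102371; K_B = 81199150 − 3301×(1091 + 27670) = −13740911.
Balance: K_A − x×(3301 − 2747) = K_B, so x = (K_A − K_B)/(3301 − 2747) = 6638540/554 = 12000 m.

12000 m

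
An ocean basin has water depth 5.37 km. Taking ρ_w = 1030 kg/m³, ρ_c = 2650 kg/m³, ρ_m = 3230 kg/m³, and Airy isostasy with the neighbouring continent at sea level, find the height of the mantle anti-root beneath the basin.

15 km

For local isostatic compensation: replacing crust with seawater at the top is compensated by replacing crust with mantle at the base: d (ρ_c − ρ_w) = a (ρ_m − ρ_c).
a = d (ρ_c − ρ_w)/(ρ_m − ρ_c) = 5.37 km × 1620/580 = 15 km.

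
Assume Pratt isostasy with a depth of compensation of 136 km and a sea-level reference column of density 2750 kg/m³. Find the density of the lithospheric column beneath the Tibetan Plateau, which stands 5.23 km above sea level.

Pratt balance: ρ_ref D = ρ (D + h).
ρ = ρ_ref D/(D + h) = 2750 × 136 km/(136 km + 5.23 km) = 2650 kg/m³.

2650 kg/m³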